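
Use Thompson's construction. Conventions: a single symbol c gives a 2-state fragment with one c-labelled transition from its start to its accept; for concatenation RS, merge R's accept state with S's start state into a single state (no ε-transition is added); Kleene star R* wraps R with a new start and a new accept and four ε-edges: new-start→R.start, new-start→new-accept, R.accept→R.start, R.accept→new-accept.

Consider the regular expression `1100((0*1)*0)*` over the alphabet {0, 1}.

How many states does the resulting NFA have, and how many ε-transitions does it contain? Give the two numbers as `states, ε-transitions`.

14, 12

Building bottom-up:
Each of the 7 symbol leaves contributes 2 states and 0 ε-transitions.
  0* → 4 states, 4 ε-transitions
  0*1 → 5 states, 4 ε-transitions
  (0*1)* → 7 states, 8 ε-transitions
  (0*1)*0 → 8 states, 8 ε-transitions
  ((0*1)*0)* → 10 states, 12 ε-transitions
  1100((0*1)*0)* → 14 states, 12 ε-transitions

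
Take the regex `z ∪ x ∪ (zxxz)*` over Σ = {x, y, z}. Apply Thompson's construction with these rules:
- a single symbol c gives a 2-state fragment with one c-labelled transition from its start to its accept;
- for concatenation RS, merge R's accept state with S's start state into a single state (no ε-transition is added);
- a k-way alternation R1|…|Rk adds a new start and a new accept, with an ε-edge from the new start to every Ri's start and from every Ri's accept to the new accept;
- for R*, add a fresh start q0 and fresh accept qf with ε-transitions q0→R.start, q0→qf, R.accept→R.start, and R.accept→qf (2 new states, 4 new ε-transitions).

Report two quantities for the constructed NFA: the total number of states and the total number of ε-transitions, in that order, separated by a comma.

13, 10

Per subexpression:
Each of the 6 symbol leaves contributes 2 states and 0 ε-transitions.
  zxxz = 5 states, 0 ε-transitions
  (zxxz)* = 7 states, 4 ε-transitions
  z ∪ x ∪ (zxxz)* = 13 states, 10 ε-transitions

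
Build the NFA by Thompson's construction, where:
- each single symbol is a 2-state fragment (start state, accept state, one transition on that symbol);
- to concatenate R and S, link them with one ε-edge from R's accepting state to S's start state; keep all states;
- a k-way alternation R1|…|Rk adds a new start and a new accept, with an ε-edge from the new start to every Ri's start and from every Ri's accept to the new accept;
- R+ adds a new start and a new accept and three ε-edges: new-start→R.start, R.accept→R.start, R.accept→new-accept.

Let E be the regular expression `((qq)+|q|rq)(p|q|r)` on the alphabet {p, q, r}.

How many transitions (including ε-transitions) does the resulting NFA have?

Per subexpression:
Each of the 8 symbol leaves contributes 1 transition (1 symbol, 0 ε).
  qq : 3 transitions (2 symbol, 1 ε)
  (qq)+ : 6 transitions (2 symbol, 4 ε)
  rq : 3 transitions (2 symbol, 1 ε)
  (qq)+|q|rq : 16 transitions (5 symbol, 11 ε)
  p|q|r : 9 transitions (3 symbol, 6 ε)
  ((qq)+|q|rq)(p|q|r) : 26 transitions (8 symbol, 18 ε)

26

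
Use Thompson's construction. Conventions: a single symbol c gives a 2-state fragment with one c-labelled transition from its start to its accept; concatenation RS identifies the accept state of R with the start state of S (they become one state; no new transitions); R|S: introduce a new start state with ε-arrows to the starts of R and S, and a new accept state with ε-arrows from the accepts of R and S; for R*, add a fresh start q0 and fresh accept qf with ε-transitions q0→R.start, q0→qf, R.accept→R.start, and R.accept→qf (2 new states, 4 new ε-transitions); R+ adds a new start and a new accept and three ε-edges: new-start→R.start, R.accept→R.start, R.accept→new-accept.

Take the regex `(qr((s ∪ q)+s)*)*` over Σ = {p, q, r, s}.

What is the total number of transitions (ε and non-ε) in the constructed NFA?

Bottom-up over the parse tree:
Each of the 5 symbol leaves contributes 1 transition (1 symbol, 0 ε).
  s ∪ q : 6 transitions (2 symbol, 4 ε)
  (s ∪ q)+ : 9 transitions (2 symbol, 7 ε)
  (s ∪ q)+s : 10 transitions (3 symbol, 7 ε)
  ((s ∪ q)+s)* : 14 transitions (3 symbol, 11 ε)
  qr((s ∪ q)+s)* : 16 transitions (5 symbol, 11 ε)
  (qr((s ∪ q)+s)*)* : 20 transitions (5 symbol, 15 ε)

20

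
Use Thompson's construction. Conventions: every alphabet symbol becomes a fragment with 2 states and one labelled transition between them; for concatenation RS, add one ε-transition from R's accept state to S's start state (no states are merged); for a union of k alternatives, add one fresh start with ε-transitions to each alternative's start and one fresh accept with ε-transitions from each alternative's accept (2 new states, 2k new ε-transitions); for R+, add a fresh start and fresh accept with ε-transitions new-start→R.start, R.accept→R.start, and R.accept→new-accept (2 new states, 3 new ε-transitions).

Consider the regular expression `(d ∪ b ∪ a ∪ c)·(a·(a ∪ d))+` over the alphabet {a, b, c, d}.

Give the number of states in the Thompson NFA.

20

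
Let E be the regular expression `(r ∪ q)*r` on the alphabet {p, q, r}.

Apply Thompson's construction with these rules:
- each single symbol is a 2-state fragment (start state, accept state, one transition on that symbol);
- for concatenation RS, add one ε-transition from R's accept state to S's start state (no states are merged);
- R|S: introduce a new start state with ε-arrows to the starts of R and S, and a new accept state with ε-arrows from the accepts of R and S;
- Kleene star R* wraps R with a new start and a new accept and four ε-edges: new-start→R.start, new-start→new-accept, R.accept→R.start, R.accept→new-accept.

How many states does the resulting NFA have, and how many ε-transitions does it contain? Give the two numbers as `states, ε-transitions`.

10, 9

Building bottom-up:
Each of the 3 symbol leaves contributes 2 states and 0 ε-transitions.
  r ∪ q — 6 states, 4 ε-transitions
  (r ∪ q)* — 8 states, 8 ε-transitions
  (r ∪ q)*r — 10 states, 9 ε-transitions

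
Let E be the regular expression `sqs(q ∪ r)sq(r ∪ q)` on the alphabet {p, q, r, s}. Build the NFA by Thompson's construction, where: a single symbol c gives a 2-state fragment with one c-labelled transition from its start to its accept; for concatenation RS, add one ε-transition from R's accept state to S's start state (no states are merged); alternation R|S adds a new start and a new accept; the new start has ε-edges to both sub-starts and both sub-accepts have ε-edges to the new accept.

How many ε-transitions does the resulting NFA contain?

14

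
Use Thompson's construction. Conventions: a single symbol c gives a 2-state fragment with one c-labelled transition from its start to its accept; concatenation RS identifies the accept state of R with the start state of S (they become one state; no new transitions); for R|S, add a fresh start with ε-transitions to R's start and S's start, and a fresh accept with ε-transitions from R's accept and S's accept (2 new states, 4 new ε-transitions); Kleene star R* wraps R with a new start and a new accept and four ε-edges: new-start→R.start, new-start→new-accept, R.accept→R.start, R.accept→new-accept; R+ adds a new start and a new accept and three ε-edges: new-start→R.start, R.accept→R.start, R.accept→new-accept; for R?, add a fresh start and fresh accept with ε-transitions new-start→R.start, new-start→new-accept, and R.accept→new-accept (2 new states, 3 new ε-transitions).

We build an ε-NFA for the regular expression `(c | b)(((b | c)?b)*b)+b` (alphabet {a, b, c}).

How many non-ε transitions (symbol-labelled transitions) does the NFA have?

Building bottom-up:
Each of the 7 symbol leaves contributes exactly 1 symbol transition.
  c | b = 2 symbol transitions
  b | c = 2 symbol transitions
  (b | c)? = 2 symbol transitions
  (b | c)?b = 3 symbol transitions
  ((b | c)?b)* = 3 symbol transitions
  ((b | c)?b)*b = 4 symbol transitions
  (((b | c)?b)*b)+ = 4 symbol transitions
  (c | b)(((b | c)?b)*b)+b = 7 symbol transitions

7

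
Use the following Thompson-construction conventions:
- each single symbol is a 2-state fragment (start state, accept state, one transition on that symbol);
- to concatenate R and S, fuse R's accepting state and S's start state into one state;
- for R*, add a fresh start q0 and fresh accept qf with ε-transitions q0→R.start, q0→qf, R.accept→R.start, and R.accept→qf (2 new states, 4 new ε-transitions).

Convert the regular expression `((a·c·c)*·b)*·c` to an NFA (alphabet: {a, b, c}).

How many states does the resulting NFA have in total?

Recursing over subexpressions:
Each of the 5 symbol leaves contributes a 2-state fragment.
  a·c·c : 4 states
  (a·c·c)* : 6 states
  (a·c·c)*·b : 7 states
  ((a·c·c)*·b)* : 9 states
  ((a·c·c)*·b)*·c : 10 states

10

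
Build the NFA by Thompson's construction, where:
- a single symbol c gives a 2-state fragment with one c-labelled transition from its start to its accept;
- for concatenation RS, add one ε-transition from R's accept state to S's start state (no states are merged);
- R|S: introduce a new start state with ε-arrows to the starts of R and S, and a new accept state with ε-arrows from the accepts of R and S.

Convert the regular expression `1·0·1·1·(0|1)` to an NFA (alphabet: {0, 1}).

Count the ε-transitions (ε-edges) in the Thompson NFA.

Building bottom-up:
Each of the 6 symbol leaves contributes 0 ε-transitions.
  0|1 → 4 ε-transitions
  1·0·1·1·(0|1) → 8 ε-transitions

8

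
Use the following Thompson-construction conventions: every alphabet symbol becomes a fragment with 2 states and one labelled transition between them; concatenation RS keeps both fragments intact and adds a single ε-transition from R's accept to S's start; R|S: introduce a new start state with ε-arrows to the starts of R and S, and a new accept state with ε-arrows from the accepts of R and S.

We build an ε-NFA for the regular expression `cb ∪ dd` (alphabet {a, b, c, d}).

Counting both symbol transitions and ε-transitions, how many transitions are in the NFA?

10

Building bottom-up:
Each of the 4 symbol leaves contributes 1 transition (1 symbol, 0 ε).
  cb — 3 transitions (2 symbol, 1 ε)
  dd — 3 transitions (2 symbol, 1 ε)
  cb ∪ dd — 10 transitions (4 symbol, 6 ε)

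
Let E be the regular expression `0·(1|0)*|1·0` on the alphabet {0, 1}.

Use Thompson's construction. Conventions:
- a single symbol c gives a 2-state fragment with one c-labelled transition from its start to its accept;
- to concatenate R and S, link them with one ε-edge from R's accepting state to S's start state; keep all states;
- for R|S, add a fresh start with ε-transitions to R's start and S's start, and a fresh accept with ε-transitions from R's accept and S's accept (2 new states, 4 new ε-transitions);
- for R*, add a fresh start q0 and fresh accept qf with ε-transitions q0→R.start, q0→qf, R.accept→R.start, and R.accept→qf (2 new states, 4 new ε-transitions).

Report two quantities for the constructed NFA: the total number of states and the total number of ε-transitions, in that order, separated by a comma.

16, 14

By structural recursion:
Each of the 5 symbol leaves contributes 2 states and 0 ε-transitions.
  1|0 — 6 states, 4 ε-transitions
  (1|0)* — 8 states, 8 ε-transitions
  0·(1|0)* — 10 states, 9 ε-transitions
  1·0 — 4 states, 1 ε-transition
  0·(1|0)*|1·0 — 16 states, 14 ε-transitions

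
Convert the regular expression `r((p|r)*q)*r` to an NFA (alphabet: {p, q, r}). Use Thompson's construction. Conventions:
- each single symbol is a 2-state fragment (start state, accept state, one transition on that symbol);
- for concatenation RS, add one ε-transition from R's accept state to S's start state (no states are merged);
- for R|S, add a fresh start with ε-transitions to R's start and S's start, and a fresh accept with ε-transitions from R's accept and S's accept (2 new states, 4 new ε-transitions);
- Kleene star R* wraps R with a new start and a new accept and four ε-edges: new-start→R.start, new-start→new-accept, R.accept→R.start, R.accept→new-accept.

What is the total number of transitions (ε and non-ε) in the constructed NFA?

Bottom-up over the parse tree:
Each of the 5 symbol leaves contributes 1 transition (1 symbol, 0 ε).
  p|r → 6 transitions (2 symbol, 4 ε)
  (p|r)* → 10 transitions (2 symbol, 8 ε)
  (p|r)*q → 12 transitions (3 symbol, 9 ε)
  ((p|r)*q)* → 16 transitions (3 symbol, 13 ε)
  r((p|r)*q)*r → 20 transitions (5 symbol, 15 ε)

20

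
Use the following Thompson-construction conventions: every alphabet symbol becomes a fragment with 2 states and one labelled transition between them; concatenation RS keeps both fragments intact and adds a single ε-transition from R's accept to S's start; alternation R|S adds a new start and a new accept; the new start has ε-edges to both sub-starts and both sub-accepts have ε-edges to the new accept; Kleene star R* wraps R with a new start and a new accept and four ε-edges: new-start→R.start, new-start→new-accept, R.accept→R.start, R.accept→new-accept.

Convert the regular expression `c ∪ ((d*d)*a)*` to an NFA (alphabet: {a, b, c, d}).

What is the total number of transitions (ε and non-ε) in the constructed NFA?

Bottom-up over the parse tree:
Each of the 4 symbol leaves contributes 1 transition (1 symbol, 0 ε).
  d* — 5 transitions (1 symbol, 4 ε)
  d*d — 7 transitions (2 symbol, 5 ε)
  (d*d)* — 11 transitions (2 symbol, 9 ε)
  (d*d)*a — 13 transitions (3 symbol, 10 ε)
  ((d*d)*a)* — 17 transitions (3 symbol, 14 ε)
  c ∪ ((d*d)*a)* — 22 transitions (4 symbol, 18 ε)

22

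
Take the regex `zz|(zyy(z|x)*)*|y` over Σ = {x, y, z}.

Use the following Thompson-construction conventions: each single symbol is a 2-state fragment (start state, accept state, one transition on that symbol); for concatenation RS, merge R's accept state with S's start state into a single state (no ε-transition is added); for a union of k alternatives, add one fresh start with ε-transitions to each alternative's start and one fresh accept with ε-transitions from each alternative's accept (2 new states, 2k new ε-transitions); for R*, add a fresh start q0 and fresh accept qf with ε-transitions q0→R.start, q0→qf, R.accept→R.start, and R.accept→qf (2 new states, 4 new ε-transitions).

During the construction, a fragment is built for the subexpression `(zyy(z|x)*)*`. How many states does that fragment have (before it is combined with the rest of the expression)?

13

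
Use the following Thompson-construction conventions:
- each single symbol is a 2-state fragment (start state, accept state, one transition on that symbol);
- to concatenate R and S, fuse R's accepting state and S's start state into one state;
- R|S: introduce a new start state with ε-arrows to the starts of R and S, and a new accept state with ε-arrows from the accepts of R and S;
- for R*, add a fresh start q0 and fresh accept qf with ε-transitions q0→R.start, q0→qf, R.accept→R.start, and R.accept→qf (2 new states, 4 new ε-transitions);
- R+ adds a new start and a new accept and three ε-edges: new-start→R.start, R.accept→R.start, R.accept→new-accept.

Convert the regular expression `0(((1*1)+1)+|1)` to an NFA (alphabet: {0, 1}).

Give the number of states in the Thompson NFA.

Per subexpression:
Each of the 5 symbol leaves contributes a 2-state fragment.
  1* = 4 states
  1*1 = 5 states
  (1*1)+ = 7 states
  (1*1)+1 = 8 states
  ((1*1)+1)+ = 10 states
  ((1*1)+1)+|1 = 14 states
  0(((1*1)+1)+|1) = 15 states

15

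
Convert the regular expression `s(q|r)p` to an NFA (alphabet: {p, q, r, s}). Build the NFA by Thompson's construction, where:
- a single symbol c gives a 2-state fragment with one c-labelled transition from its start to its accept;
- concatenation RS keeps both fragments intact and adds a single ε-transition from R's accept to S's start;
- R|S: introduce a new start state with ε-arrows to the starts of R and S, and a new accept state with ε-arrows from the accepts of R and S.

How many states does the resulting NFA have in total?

Per subexpression:
Each of the 4 symbol leaves contributes a 2-state fragment.
  q|r : 6 states
  s(q|r)p : 10 states

10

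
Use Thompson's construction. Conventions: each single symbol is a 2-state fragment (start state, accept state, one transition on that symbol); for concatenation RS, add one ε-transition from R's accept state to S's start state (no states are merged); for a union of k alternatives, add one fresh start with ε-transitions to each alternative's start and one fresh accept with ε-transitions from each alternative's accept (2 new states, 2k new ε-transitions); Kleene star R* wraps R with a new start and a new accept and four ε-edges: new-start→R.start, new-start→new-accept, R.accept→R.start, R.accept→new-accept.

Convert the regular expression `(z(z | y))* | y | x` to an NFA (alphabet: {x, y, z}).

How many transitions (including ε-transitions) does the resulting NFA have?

20

Per subexpression:
Each of the 5 symbol leaves contributes 1 transition (1 symbol, 0 ε).
  z | y = 6 transitions (2 symbol, 4 ε)
  z(z | y) = 8 transitions (3 symbol, 5 ε)
  (z(z | y))* = 12 transitions (3 symbol, 9 ε)
  (z(z | y))* | y | x = 20 transitions (5 symbol, 15 ε)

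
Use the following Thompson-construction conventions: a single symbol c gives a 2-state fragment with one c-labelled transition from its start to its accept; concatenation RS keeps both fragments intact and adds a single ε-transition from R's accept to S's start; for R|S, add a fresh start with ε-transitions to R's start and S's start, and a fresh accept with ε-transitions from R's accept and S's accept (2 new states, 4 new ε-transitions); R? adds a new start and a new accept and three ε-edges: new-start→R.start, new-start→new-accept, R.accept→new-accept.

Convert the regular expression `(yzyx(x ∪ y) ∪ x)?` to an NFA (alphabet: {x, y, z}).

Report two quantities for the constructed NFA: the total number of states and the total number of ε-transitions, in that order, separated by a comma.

Building bottom-up:
Each of the 7 symbol leaves contributes 2 states and 0 ε-transitions.
  x ∪ y : 6 states, 4 ε-transitions
  yzyx(x ∪ y) : 14 states, 8 ε-transitions
  yzyx(x ∪ y) ∪ x : 18 states, 12 ε-transitions
  (yzyx(x ∪ y) ∪ x)? : 20 states, 15 ε-transitions

20, 15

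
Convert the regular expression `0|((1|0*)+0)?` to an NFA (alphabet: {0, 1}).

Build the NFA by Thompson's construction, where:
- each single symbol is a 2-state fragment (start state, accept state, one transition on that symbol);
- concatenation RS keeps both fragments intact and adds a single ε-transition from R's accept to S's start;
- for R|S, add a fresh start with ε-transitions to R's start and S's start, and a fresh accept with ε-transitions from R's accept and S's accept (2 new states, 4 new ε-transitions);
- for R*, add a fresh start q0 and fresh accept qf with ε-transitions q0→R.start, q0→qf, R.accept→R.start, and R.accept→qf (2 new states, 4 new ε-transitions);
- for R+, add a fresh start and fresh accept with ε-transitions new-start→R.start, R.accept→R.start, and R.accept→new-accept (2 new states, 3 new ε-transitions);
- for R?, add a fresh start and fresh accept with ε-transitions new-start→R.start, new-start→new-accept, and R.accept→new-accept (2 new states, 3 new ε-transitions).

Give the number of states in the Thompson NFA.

18

Bottom-up over the parse tree:
Each of the 4 symbol leaves contributes a 2-state fragment.
  0* — 4 states
  1|0* — 8 states
  (1|0*)+ — 10 states
  (1|0*)+0 — 12 states
  ((1|0*)+0)? — 14 states
  0|((1|0*)+0)? — 18 states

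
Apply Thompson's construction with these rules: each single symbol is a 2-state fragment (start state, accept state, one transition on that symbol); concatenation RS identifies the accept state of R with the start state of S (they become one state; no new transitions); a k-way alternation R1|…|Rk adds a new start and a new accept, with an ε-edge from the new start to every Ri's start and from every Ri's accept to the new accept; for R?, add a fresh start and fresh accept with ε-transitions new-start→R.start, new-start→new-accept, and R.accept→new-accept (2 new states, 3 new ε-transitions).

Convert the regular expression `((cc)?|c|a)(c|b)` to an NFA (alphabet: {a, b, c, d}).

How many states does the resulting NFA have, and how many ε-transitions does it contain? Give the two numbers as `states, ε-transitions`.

16, 13

Per subexpression:
Each of the 6 symbol leaves contributes 2 states and 0 ε-transitions.
  cc — 3 states, 0 ε-transitions
  (cc)? — 5 states, 3 ε-transitions
  (cc)?|c|a — 11 states, 9 ε-transitions
  c|b — 6 states, 4 ε-transitions
  ((cc)?|c|a)(c|b) — 16 states, 13 ε-transitions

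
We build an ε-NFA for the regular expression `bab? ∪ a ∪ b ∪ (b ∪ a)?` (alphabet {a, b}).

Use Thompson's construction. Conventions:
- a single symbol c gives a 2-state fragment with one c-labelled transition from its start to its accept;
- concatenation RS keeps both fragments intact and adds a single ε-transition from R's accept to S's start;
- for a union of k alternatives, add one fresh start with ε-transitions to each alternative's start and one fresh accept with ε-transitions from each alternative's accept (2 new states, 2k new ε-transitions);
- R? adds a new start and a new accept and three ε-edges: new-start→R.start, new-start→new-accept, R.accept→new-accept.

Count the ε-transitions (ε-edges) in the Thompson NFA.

Building bottom-up:
Each of the 7 symbol leaves contributes 0 ε-transitions.
  b? → 3 ε-transitions
  bab? → 5 ε-transitions
  b ∪ a → 4 ε-transitions
  (b ∪ a)? → 7 ε-transitions
  bab? ∪ a ∪ b ∪ (b ∪ a)? → 20 ε-transitions

20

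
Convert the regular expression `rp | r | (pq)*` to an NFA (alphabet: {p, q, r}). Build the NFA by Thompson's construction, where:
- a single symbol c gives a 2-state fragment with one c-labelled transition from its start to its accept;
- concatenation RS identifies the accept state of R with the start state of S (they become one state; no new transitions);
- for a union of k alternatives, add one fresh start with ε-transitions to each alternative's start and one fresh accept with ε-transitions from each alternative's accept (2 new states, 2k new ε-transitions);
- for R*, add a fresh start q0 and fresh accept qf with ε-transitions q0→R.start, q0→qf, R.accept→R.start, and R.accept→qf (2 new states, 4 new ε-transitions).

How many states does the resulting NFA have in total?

12

Recursing over subexpressions:
Each of the 5 symbol leaves contributes a 2-state fragment.
  rp — 3 states
  pq — 3 states
  (pq)* — 5 states
  rp | r | (pq)* — 12 states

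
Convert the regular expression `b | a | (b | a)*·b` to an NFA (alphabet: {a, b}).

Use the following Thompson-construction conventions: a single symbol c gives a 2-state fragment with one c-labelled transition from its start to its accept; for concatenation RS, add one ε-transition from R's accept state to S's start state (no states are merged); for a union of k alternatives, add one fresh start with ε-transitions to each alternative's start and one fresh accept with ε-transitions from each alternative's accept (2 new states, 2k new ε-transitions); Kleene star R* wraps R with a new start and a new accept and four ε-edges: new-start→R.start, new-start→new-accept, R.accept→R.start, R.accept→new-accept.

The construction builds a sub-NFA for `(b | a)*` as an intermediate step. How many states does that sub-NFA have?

8

Fragment for `(b | a)*`:
Each of the 2 symbol leaves contributes a 2-state fragment.
  b | a — 6 states
  (b | a)* — 8 states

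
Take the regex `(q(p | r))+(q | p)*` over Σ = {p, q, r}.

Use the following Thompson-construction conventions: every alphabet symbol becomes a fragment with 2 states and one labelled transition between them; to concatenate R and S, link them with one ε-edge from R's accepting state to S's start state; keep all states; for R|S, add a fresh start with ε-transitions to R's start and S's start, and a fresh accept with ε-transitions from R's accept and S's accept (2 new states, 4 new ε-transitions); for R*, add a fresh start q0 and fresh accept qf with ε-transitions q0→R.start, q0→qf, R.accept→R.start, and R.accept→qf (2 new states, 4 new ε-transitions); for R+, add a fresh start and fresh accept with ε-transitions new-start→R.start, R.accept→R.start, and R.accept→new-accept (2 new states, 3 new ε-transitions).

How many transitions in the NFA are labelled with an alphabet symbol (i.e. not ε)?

5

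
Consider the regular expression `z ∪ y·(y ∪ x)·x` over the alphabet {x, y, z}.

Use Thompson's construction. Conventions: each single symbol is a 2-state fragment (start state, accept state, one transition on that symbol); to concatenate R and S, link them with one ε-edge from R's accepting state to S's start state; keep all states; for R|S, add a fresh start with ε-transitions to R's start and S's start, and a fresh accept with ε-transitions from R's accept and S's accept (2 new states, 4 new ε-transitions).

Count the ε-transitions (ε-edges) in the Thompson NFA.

Building bottom-up:
Each of the 5 symbol leaves contributes 0 ε-transitions.
  y ∪ x = 4 ε-transitions
  y·(y ∪ x)·x = 6 ε-transitions
  z ∪ y·(y ∪ x)·x = 10 ε-transitions

10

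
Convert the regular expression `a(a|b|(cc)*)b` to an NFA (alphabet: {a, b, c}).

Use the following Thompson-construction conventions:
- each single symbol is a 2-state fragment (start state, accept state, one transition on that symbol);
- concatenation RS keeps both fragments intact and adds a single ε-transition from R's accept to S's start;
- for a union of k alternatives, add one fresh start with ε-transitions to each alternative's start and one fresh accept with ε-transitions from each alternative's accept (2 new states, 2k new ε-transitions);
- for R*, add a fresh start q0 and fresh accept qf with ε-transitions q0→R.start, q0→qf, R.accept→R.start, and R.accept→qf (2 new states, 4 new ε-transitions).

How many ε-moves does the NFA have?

13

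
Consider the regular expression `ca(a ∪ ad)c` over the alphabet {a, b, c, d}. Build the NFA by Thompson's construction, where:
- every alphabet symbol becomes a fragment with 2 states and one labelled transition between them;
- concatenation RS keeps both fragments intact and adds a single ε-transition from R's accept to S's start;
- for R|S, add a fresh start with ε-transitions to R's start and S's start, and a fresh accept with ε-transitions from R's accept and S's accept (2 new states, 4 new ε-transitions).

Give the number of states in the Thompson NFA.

14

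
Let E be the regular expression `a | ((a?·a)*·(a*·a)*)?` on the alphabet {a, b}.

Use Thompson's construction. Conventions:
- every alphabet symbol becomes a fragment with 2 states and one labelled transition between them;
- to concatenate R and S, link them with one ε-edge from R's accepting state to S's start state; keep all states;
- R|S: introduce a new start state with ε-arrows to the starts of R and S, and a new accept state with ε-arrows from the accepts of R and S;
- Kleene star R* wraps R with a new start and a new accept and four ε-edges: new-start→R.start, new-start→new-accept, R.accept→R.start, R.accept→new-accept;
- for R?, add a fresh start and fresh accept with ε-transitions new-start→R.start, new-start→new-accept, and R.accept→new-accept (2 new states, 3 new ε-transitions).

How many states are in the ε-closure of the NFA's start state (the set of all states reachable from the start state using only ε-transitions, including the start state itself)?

Compute the ε-closure size of each fragment's start state recursively; a symbol fragment's start has no outgoing ε-edge, so its closure is just itself (size 1).
  a? : C = 1 (new start) + 1 (body) + 1 (new accept, via ε) = 3
  a?·a : the left operand accepts ε, so the closure extends into the next operand (via the concat ε-link); C = 3 + 1 = 4
  (a?·a)* : new start has ε-edges to the inner start and to the new accept, so C = 2 + 4 = 6
  a* : C = 1 (new start) + 1 (body) + 1 (new accept) = 3
  a*·a : C = 3 + 1 = 4 (closure spills across the concat boundary because the left factor accepts ε)
  (a*·a)* : new start has ε-edges to the inner start and to the new accept, so C = 2 + 4 = 6
  (a?·a)*·(a*·a)* : the left operand accepts ε, so the closure extends into the next operand (via the concat ε-link); C = 6 + 6 = 12
  ((a?·a)*·(a*·a)*)? : C = 1 (new start) + 12 (body) + 1 (new accept, via ε) = 14
  a | ((a?·a)*·(a*·a)*)? : C = 1 (new start) + (1 + 14) + 1 (new accept, since some branch ε-reaches its own accept) = 17

17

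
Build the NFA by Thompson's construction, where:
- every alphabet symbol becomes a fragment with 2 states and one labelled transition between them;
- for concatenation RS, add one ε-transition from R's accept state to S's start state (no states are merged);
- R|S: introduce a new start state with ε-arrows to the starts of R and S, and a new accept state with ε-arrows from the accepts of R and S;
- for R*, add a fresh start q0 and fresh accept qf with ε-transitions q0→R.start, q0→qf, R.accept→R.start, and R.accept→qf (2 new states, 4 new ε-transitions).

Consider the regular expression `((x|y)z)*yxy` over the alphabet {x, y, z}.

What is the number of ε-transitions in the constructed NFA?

Per subexpression:
Each of the 6 symbol leaves contributes 0 ε-transitions.
  x|y → 4 ε-transitions
  (x|y)z → 5 ε-transitions
  ((x|y)z)* → 9 ε-transitions
  ((x|y)z)*yxy → 12 ε-transitions

12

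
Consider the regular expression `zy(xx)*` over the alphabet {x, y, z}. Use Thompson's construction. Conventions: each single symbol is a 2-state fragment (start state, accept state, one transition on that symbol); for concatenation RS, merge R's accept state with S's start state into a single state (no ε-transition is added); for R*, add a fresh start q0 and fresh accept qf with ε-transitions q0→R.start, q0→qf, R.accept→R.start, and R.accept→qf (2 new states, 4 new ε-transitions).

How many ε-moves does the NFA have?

4

Building bottom-up:
Each of the 4 symbol leaves contributes 0 ε-transitions.
  xx = 0 ε-transitions
  (xx)* = 4 ε-transitions
  zy(xx)* = 4 ε-transitions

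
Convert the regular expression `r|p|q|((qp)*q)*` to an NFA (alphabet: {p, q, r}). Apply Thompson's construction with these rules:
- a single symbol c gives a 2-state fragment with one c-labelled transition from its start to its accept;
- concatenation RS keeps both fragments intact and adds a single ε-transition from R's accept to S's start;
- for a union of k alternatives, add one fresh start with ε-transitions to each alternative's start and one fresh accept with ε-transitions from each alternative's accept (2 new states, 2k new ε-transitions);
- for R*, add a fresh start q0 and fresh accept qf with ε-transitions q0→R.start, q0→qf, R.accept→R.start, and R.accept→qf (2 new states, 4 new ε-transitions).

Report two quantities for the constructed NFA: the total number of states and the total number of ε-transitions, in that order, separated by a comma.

Building bottom-up:
Each of the 6 symbol leaves contributes 2 states and 0 ε-transitions.
  qp — 4 states, 1 ε-transition
  (qp)* — 6 states, 5 ε-transitions
  (qp)*q — 8 states, 6 ε-transitions
  ((qp)*q)* — 10 states, 10 ε-transitions
  r|p|q|((qp)*q)* — 18 states, 18 ε-transitions

18, 18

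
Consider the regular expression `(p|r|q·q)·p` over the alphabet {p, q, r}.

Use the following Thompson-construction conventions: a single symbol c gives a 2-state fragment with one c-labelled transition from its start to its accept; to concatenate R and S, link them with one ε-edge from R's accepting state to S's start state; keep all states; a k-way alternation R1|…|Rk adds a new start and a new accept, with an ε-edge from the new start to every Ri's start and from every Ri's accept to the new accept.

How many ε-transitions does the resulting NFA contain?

8

Building bottom-up:
Each of the 5 symbol leaves contributes 0 ε-transitions.
  q·q : 1 ε-transition
  p|r|q·q : 7 ε-transitions
  (p|r|q·q)·p : 8 ε-transitions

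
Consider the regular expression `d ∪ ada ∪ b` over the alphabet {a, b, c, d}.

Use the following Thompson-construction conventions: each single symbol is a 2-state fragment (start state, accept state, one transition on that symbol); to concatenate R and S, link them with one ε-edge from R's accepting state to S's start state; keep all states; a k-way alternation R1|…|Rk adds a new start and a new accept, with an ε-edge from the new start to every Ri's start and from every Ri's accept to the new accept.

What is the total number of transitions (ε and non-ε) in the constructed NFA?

Bottom-up over the parse tree:
Each of the 5 symbol leaves contributes 1 transition (1 symbol, 0 ε).
  ada — 5 transitions (3 symbol, 2 ε)
  d ∪ ada ∪ b — 13 transitions (5 symbol, 8 ε)

13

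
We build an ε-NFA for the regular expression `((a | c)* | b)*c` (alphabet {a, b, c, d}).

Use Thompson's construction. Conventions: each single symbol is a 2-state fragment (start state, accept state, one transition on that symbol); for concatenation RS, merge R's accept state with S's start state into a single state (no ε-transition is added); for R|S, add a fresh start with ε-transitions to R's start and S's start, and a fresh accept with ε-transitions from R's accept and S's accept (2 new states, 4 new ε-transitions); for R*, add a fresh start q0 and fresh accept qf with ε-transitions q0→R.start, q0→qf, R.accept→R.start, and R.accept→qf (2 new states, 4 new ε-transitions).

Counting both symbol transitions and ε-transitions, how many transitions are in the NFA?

Per subexpression:
Each of the 4 symbol leaves contributes 1 transition (1 symbol, 0 ε).
  a | c : 6 transitions (2 symbol, 4 ε)
  (a | c)* : 10 transitions (2 symbol, 8 ε)
  (a | c)* | b : 15 transitions (3 symbol, 12 ε)
  ((a | c)* | b)* : 19 transitions (3 symbol, 16 ε)
  ((a | c)* | b)*c : 20 transitions (4 symbol, 16 ε)

20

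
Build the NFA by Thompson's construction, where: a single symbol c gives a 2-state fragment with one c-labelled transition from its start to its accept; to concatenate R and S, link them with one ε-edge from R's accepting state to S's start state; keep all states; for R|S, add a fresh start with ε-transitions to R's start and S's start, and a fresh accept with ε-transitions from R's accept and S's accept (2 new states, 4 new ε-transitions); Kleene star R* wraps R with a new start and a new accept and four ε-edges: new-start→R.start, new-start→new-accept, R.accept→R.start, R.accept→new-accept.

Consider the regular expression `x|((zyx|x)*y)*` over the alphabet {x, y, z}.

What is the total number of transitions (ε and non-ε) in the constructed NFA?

25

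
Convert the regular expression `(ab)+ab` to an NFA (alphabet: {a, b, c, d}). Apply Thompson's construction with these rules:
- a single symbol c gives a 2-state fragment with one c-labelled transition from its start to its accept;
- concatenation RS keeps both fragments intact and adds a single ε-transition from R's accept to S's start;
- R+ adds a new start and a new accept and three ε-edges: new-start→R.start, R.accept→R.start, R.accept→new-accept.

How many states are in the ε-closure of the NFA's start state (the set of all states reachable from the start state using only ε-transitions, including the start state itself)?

2

Compute the ε-closure size of each fragment's start state recursively; a symbol fragment's start has no outgoing ε-edge, so its closure is just itself (size 1).
  ab → C equals the left operand's closure size = 1 (its accept is not ε-reachable, so the closure stops there)
  (ab)+ → C = 1 + 1 = 2 (the body doesn't accept ε, so the new accept is not reached)
  (ab)+ab → C equals the left operand's closure size = 2 (its accept is not ε-reachable, so the closure stops there)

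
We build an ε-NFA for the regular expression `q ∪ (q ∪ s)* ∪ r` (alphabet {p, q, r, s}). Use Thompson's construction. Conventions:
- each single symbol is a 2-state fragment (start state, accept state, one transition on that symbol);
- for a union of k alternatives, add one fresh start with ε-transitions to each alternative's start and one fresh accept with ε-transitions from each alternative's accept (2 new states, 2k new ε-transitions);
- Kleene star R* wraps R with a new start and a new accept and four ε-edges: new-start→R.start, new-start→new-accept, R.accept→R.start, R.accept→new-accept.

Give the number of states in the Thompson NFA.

14

By structural recursion:
Each of the 4 symbol leaves contributes a 2-state fragment.
  q ∪ s → 6 states
  (q ∪ s)* → 8 states
  q ∪ (q ∪ s)* ∪ r → 14 states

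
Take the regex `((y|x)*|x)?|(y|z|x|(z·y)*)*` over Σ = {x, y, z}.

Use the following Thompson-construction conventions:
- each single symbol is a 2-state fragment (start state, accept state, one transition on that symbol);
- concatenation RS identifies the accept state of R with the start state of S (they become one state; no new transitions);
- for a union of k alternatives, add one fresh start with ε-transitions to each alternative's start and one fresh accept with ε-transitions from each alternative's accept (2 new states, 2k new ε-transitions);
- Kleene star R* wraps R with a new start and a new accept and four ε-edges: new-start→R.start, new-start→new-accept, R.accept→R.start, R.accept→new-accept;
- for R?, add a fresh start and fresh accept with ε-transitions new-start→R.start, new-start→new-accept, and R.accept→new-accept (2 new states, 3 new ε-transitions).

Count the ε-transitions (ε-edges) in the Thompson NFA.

35

Building bottom-up:
Each of the 8 symbol leaves contributes 0 ε-transitions.
  y|x — 4 ε-transitions
  (y|x)* — 8 ε-transitions
  (y|x)*|x — 12 ε-transitions
  ((y|x)*|x)? — 15 ε-transitions
  z·y — 0 ε-transitions
  (z·y)* — 4 ε-transitions
  y|z|x|(z·y)* — 12 ε-transitions
  (y|z|x|(z·y)*)* — 16 ε-transitions
  ((y|x)*|x)?|(y|z|x|(z·y)*)* — 35 ε-transitions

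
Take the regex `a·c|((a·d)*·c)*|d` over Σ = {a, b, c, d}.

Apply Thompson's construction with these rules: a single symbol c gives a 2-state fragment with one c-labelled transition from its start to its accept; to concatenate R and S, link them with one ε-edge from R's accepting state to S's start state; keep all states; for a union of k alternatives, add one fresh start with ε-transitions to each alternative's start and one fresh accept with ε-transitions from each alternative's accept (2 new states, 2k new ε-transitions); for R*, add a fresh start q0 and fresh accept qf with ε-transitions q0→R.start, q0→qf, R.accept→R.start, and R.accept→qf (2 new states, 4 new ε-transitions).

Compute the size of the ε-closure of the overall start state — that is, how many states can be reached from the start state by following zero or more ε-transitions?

10

Work bottom-up. For each fragment F, track |ε-closure(F.start)| and whether F's accept lies in that closure (i.e. whether F accepts ε). A single-symbol fragment has closure size 1 and does not accept ε.
  a·c → same as the first factor's closure: |ε-closure| = 1
  a·d → |ε-closure| equals the left operand's closure size = 1 (its accept is not ε-reachable, so the closure stops there)
  (a·d)* → |ε-closure| = 1 (new start) + 1 (body) + 1 (new accept) = 3
  (a·d)*·c → |ε-closure| = 3 + 1 = 4 (closure spills across the concat boundary because the left factor accepts ε)
  ((a·d)*·c)* → |ε-closure| = 1 (new start) + 4 (body) + 1 (new accept) = 6
  a·c|((a·d)*·c)*|d → new start ε-reaches every alternative's start; at least one alternative accepts ε, so the union's new accept is reached too: |ε-closure| = 1 + 1 + 6 + 1 + 1 = 10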